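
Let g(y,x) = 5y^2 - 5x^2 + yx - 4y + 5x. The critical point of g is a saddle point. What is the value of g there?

∂g/∂y = 10y + x - 4 = 0 and ∂g/∂x = y - 10x + 5 = 0, so (y, x) = (35/101, 54/101).
The Hessian has g_{yy} = 10, g_{xx} = -10, g_{yx} = 1, giving D = -101 < 0, so the point is a saddle point.
g(35/101, 54/101) = 65/101.

65/101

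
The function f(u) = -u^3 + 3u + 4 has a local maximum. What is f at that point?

Critical points: f'(u) = -3u^2 + 3 vanishes at u = -1, 1.
f''(u) = -6u. f''(-1) = 6 > 0 ⇒ local minimum; f''(1) = -6 < 0 ⇒ local maximum.
Thus f has its local maximum at u = 1, with value 6.

6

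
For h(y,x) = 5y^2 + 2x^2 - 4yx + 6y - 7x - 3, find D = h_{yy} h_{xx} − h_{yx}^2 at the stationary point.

∂h/∂y = 10y - 4x + 6 = 0 and ∂h/∂x = -4y + 4x - 7 = 0, so (y, x) = (1/6, 23/12).
The Hessian has h_{yy} = 10, h_{xx} = 4, h_{yx} = -4, giving D = 24 > 0 with h_{yy} > 0, so the point is a local minimum.
D = (10)·(4) − (-4)^2 = 24.

24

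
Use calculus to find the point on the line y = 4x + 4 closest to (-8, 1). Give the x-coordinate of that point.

-20/17

Minimize D(x)^2 = (x + 8)^2 + (4x + 3)^2.
d/dx[D^2] = 2(x + 8) + 2·4·(4x + 3) = 0 ⇒ x = -20/17.
Then y = -12/17 and the distance is √(841/17) ≈ 7.0335.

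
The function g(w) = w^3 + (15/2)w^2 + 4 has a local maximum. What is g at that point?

133/2

Critical points: g'(w) = 3w^2 + 15w vanishes at w = -5, 0.
Second-derivative test with g''(w) = 6w + 15: g''(-5) = -15 < 0 ⇒ local maximum; g''(0) = 15 > 0 ⇒ local minimum.
So the local maximum value is g(-5) = 133/2.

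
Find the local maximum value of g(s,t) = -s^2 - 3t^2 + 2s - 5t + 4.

85/12

∂g/∂s = -2s + 2 = 0 and ∂g/∂t = -6t - 5 = 0, so (s, t) = (1, -5/6).
The Hessian has g_{ss} = -2, g_{tt} = -6, g_{st} = 0, giving D = 12 > 0 with g_{ss} < 0, so the point is a local maximum.
g(1, -5/6) = 85/12.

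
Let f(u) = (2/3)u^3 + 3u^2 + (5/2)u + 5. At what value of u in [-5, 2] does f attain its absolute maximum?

2

Differentiating, f'(u) = 2u^2 + 6u + 5/2; which vanishes at u = -5/2 and u = -1/2.
Compare values at every candidate in [-5, 2]: f(-5) = -95/6,  f(-5/2) = 85/12,  f(-1/2) = 53/12,  f(2) = 82/3.
So the maximum is f(2) = 82/3.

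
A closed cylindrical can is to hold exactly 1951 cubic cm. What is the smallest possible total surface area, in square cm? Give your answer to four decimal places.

864.3429

With radius r and height h, πr²h = 1951 so h = 1951/(πr²), and S(r) = 2πr² + 2πrh = 2πr² + 2·1951/r.
S'(r) = 4πr − 2·1951/r² = 0 ⇒ r³ = 1951/(2π), so r ≈ 6.7716 and h = 2r ≈ 13.5432.
S''(r) = 4π + 4·1951/r³ > 0, so this is the minimum; S ≈ 864.3429.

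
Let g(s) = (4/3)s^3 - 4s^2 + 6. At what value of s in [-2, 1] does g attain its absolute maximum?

The derivative is 4s^2 - 8s, whose only zero in [-2, 1] is s = 0.
Evaluating at the critical points and endpoints: g(-2) = -62/3; g(0) = 6; g(1) = 10/3.
The maximum over the interval is 6, attained at s = 0.

0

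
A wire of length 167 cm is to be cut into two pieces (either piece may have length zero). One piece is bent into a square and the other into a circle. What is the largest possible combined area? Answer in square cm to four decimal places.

Let x be the length used for the square. Square side x/4; circle radius (167−x)/(2π).
A(x) = (x/4)² + π·((167−x)/(2π))² = x²/16 + (167−x)²/(4π) for 0 ≤ x ≤ 167. A'(x) = x/8 − (167−x)/(2π) = 0 gives x = 4·167/(π+4) ≈ 93.5366.
A'' > 0, so the interior critical point is a minimum; the maximum is at an endpoint. A(0) = 2219.3361 and A(167) = 1743.0625, so the largest area is 2219.3361.

2219.3361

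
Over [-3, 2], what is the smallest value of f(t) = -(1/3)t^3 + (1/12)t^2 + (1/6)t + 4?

2

The derivative is -t^2 + (1/6)t + 1/6, which vanishes at t = -1/3 and t = 1/2.
Candidates: f(-3) = 53/4, f(-1/3) = 1285/324, f(1/2) = 65/16, f(2) = 2.
Hence the absolute minimum is 2 at t = 2.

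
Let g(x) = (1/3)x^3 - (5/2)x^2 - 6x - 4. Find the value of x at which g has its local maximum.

-1

g'(x) = x^2 - 5x - 6. Setting g'(x) = 0 gives x ∈ {-1, 6}.
Since g''(x) = 2x - 5, we get g''(-1) = -7 < 0 ⇒ local maximum; g''(6) = 7 > 0 ⇒ local minimum.
The local maximum is g(-1) = -5/6.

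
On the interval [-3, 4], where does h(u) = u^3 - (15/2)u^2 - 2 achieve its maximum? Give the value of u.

0

The derivative is 3u^2 - 15u, whose only zero in [-3, 4] is u = 0.
Candidates: h(-3) = -193/2; h(0) = -2; h(4) = -58.
So the maximum is h(0) = -2.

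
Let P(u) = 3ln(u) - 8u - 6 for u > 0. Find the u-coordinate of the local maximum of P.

3/8

P'(u) = 3/u − 8 = 0 gives u = 3/8.
P''(u) = -3/u², which is negative for u > 0, so this is a local maximum.
P(3/8) = 3·ln(3/8) - 3 - 6 ≈ -11.9425.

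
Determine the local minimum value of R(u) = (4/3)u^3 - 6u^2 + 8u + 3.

R'(u) = 4u^2 - 12u + 8. Setting R'(u) = 0 gives u ∈ {1, 2}.
Second-derivative test with R''(u) = 8u - 12: R''(1) = -4 < 0 ⇒ local maximum; R''(2) = 4 > 0 ⇒ local minimum.
The local minimum is R(2) = 17/3.

17/3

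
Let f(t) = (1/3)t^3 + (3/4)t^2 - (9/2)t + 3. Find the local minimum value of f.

f'(t) = t^2 + (3/2)t - 9/2 = 0 at t = -3, 3/2.
f''(t) = 2t + 3/2. f''(-3) = -9/2 < 0 ⇒ local maximum; f''(3/2) = 9/2 > 0 ⇒ local minimum.
The local minimum is f(3/2) = -15/16.

-15/16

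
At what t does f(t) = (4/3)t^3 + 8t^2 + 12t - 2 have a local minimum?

-1

f'(t) = 4t^2 + 16t + 12 = 0 at t = -3, -1.
Second-derivative test with f''(t) = 8t + 16: f''(-3) = -8 < 0 ⇒ local maximum; f''(-1) = 8 > 0 ⇒ local minimum.
So the local minimum value is f(-1) = -22/3.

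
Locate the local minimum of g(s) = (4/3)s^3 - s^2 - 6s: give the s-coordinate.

g'(s) = 4s^2 - 2s - 6. Setting g'(s) = 0 gives s ∈ {-1, 3/2}.
Second-derivative test with g''(s) = 8s - 2: g''(-1) = -10 < 0 ⇒ local maximum; g''(3/2) = 10 > 0 ⇒ local minimum.
The local minimum is g(3/2) = -27/4.

3/2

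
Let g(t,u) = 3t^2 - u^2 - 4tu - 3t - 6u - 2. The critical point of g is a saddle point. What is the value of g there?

115/28

∂g/∂t = 6t - 4u - 3 = 0 and ∂g/∂u = -4t - 2u - 6 = 0, so (t, u) = (-9/14, -12/7).
The Hessian has g_{tt} = 6, g_{uu} = -2, g_{tu} = -4, giving D = -28 < 0, so the point is a saddle point.
g(-9/14, -12/7) = 115/28.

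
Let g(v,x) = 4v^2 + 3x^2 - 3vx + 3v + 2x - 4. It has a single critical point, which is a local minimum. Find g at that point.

∂g/∂v = 8v - 3x + 3 = 0 and ∂g/∂x = -3v + 6x + 2 = 0, so (v, x) = (-8/13, -25/39).
The Hessian has g_{vv} = 8, g_{xx} = 6, g_{vx} = -3, giving D = 39 > 0 with g_{vv} > 0, so the point is a local minimum.
g(-8/13, -25/39) = -217/39.

-217/39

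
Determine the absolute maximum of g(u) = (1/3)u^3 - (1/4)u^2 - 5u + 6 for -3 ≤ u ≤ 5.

Differentiating, g'(u) = u^2 - (1/2)u - 5; which vanishes at u = -2 and u = 5/2.
Compare values at every candidate in [-3, 5]: g(-3) = 39/4,  g(-2) = 37/3,  g(5/2) = -137/48,  g(5) = 197/12.
Hence the absolute maximum is 197/12 at u = 5.

197/12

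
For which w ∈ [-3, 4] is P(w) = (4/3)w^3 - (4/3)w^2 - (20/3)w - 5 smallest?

Differentiating, P'(w) = 4w^2 - (8/3)w - 20/3; which vanishes at w = -1 and w = 5/3.
Compare values at every candidate in [-3, 4]: P(-3) = -33, P(-1) = -1, P(5/3) = -1105/81, P(4) = 97/3.
The minimum over the interval is -33, attained at w = -3.

-3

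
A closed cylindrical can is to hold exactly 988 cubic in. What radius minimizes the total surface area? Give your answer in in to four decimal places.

With radius r and height h, πr²h = 988 so h = 988/(πr²), and S(r) = 2πr² + 2πrh = 2πr² + 2·988/r.
S'(r) = 4πr − 2·988/r² = 0 ⇒ r³ = 988/(2π), so r ≈ 5.3975 and h = 2r ≈ 10.7950.
S''(r) = 4π + 4·988/r³ > 0, so this is the minimum; S ≈ 549.1435.

5.3975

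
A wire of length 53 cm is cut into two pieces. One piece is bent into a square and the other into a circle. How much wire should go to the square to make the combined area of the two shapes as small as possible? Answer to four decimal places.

29.6853

Let x be the length used for the square. Square side x/4; circle radius (53−x)/(2π).
A(x) = (x/4)² + π·((53−x)/(2π))² = x²/16 + (53−x)²/(4π) for 0 ≤ x ≤ 53. A'(x) = x/8 − (53−x)/(2π) = 0 gives x = 4·53/(π+4) ≈ 29.6853.
A'' = 1/8 + 1/(2π) > 0, so this gives the minimum combined area; x ≈ 29.6853 cm to the square.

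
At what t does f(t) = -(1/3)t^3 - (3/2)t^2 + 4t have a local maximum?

f'(t) = -t^2 - 3t + 4. Setting f'(t) = 0 gives t ∈ {-4, 1}.
Second-derivative test with f''(t) = -2t - 3: f''(-4) = 5 > 0 ⇒ local minimum; f''(1) = -5 < 0 ⇒ local maximum.
Thus f has its local maximum at t = 1, with value 13/6.

1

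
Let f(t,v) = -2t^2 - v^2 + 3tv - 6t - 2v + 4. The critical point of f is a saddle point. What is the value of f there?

∂f/∂t = -4t + 3v - 6 = 0 and ∂f/∂v = 3t - 2v - 2 = 0, so (t, v) = (18, 26).
The Hessian has f_{tt} = -4, f_{vv} = -2, f_{tv} = 3, giving D = -1 < 0, so the point is a saddle point.
f(18, 26) = -76.

-76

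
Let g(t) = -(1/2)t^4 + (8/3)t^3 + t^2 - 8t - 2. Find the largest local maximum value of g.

g'(t) = -2t^3 + 8t^2 + 2t - 8. Setting g'(t) = 0 gives t ∈ {-1, 1, 4}.
Second-derivative test with g''(t) = -6t^2 + 16t + 2: g''(-1) = -20 < 0 ⇒ local maximum; g''(1) = 12 > 0 ⇒ local minimum; g''(4) = -30 < 0 ⇒ local maximum.
The largest local maximum is g(4) = 74/3.

74/3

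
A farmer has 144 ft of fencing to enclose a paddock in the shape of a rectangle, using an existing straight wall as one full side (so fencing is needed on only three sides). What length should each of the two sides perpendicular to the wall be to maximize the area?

36

Let the sides perpendicular to the wall have length x and the parallel side y, so 2x + y = 144 and the area is A = xy = x(144 − 2x).
A'(x) = 144 − 4x = 0 gives x = 36, and A''(x) = −4 < 0 confirms a maximum.
Then y = 144 − 2·36 = 72 and A = 2592.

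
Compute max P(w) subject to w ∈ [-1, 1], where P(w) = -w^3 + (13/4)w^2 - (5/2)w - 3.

15/4

The derivative is -3w^2 + (13/2)w - 5/2, whose only zero in [-1, 1] is w = 1/2.
Candidates: P(-1) = 15/4,  P(1/2) = -57/16,  P(1) = -13/4.
Hence the absolute maximum is 15/4 at w = -1.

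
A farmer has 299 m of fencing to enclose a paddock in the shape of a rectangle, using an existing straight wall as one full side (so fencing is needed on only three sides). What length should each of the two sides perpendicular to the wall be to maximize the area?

299/4

Let the sides perpendicular to the wall have length x and the parallel side y, so 2x + y = 299 and the area is A = xy = x(299 − 2x).
A'(x) = 299 − 4x = 0 gives x = 299/4, and A''(x) = −4 < 0 confirms a maximum.
Then y = 299 − 2·299/4 = 299/2 and A = 89401/8.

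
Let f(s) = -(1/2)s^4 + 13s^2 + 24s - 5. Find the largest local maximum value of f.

f'(s) = -2s^3 + 26s + 24. Setting f'(s) = 0 gives s ∈ {-3, -1, 4}.
f''(s) = -6s^2 + 26. f''(-3) = -28 < 0 ⇒ local maximum; f''(-1) = 20 > 0 ⇒ local minimum; f''(4) = -70 < 0 ⇒ local maximum.
So the largest local maximum value is f(4) = 171.

171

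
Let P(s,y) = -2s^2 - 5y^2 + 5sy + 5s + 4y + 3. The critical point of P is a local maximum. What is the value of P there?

302/15

∂P/∂s = -4s + 5y + 5 = 0 and ∂P/∂y = 5s - 10y + 4 = 0, so (s, y) = (14/3, 41/15).
The Hessian has P_{ss} = -4, P_{yy} = -10, P_{sy} = 5, giving D = 15 > 0 with P_{ss} < 0, so the point is a local maximum.
P(14/3, 41/15) = 302/15.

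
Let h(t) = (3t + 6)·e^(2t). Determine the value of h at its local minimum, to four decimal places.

-0.0101

h'(t) = 3·e^(2t) + (3t + 6)·2·e^(2t) = (6t + 15)·e^(2t). Since e^(2t) > 0, the only critical point is t = -5/2.
h''(-5/2) has the same sign as 6 > 0, so this is a local minimum.
h(-5/2) = (-3/2)·e^(-5) ≈ -0.0101.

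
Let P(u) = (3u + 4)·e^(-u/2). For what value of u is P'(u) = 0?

2/3

By the product rule, P'(u) = (-(3/2)u + 1)·e^(-u/2). Since e^(-u/2) > 0, the only critical point is u = 2/3.
P''(2/3) has the same sign as -3/2 < 0, so this is a local maximum.
P(2/3) = (6)·e^(-1/3) ≈ 4.2992.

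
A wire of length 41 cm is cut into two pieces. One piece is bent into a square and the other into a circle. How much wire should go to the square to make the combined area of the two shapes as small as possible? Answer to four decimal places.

Let x be the length used for the square. Square side x/4; circle radius (41−x)/(2π).
A(x) = (x/4)² + π·((41−x)/(2π))² = x²/16 + (41−x)²/(4π) for 0 ≤ x ≤ 41. A'(x) = x/8 − (41−x)/(2π) = 0 gives x = 4·41/(π+4) ≈ 22.9641.
A'' = 1/8 + 1/(2π) > 0, so this gives the minimum combined area; x ≈ 22.9641 cm to the square.

22.9641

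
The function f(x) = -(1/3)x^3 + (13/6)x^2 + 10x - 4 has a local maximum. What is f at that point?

Critical points: f'(x) = -x^2 + (13/3)x + 10 vanishes at x = -5/3, 6.
Since f''(x) = -2x + 13/3, we get f''(-5/3) = 23/3 > 0 ⇒ local minimum; f''(6) = -23/3 < 0 ⇒ local maximum.
So the local maximum value is f(6) = 62.

62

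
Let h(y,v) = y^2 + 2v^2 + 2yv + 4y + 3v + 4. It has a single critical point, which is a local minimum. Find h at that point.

-1/4

∂h/∂y = 2y + 2v + 4 = 0 and ∂h/∂v = 2y + 4v + 3 = 0, so (y, v) = (-5/2, 1/2).
The Hessian has h_{yy} = 2, h_{vv} = 4, h_{yv} = 2, giving D = 4 > 0 with h_{yy} > 0, so the point is a local minimum.
h(-5/2, 1/2) = -1/4.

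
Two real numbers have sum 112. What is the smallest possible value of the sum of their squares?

With a + b = 112, a^2 + b^2 = a^2 + (112 − a)^2.
The derivative 2a − 2(112 − a) = 4a − 224 vanishes at a = 56; second derivative 4 > 0, a minimum.
The minimum is 2·(56)^2 = 6272.

6272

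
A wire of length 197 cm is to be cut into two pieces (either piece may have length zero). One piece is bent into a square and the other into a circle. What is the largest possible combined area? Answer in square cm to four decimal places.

3088.3221

Let x be the length used for the square. Square side x/4; circle radius (197−x)/(2π).
A(x) = (x/4)² + π·((197−x)/(2π))² = x²/16 + (197−x)²/(4π) for 0 ≤ x ≤ 197. A'(x) = x/8 − (197−x)/(2π) = 0 gives x = 4·197/(π+4) ≈ 110.3395.
A'' > 0, so the interior critical point is a minimum; the maximum is at an endpoint. A(0) = 3088.3221 and A(197) = 2425.5625, so the largest area is 3088.3221.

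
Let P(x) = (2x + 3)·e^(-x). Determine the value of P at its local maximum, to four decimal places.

P'(x) = 2·e^(-x) + (2x + 3)·(-1)·e^(-x) = (-2x - 1)·e^(-x). Since e^(-x) > 0, the only critical point is x = -1/2.
P''(-1/2) has the same sign as -2 < 0, so this is a local maximum.
P(-1/2) = (2)·e^(1/2) ≈ 3.2974.

3.2974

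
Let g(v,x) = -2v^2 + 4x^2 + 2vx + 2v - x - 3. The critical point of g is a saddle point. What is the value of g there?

∂g/∂v = -4v + 2x + 2 = 0 and ∂g/∂x = 2v + 8x - 1 = 0, so (v, x) = (1/2, 0).
The Hessian has g_{vv} = -4, g_{xx} = 8, g_{vx} = 2, giving D = -36 < 0, so the point is a saddle point.
g(1/2, 0) = -5/2.

-5/2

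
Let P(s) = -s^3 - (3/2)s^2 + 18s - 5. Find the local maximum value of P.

17

Critical points: P'(s) = -3s^2 - 3s + 18 vanishes at s = -3, 2.
Since P''(s) = -6s - 3, we get P''(-3) = 15 > 0 ⇒ local minimum; P''(2) = -15 < 0 ⇒ local maximum.
Thus P has its local maximum at s = 2, with value 17.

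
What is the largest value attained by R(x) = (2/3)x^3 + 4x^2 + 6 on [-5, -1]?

Differentiating, R'(x) = 2x^2 + 8x; whose only zero in [-5, -1] is x = -4.
Candidates: R(-5) = 68/3; R(-4) = 82/3; R(-1) = 28/3.
So the maximum is R(-4) = 82/3.

82/3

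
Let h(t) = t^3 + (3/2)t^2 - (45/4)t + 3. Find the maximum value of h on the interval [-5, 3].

199/8

The derivative is 3t^2 + 3t - 45/4, which vanishes at t = -5/2 and t = 3/2.
Evaluating at the critical points and endpoints: h(-5) = -113/4, h(-5/2) = 199/8, h(3/2) = -57/8, h(3) = 39/4.
Hence the absolute maximum is 199/8 at t = -5/2.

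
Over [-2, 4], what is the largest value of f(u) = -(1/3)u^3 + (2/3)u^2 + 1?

The derivative is -u^2 + (4/3)u, which vanishes at u = 0 and u = 4/3.
Candidates: f(-2) = 19/3,  f(0) = 1,  f(4/3) = 113/81,  f(4) = -29/3.
Hence the absolute maximum is 19/3 at u = -2.

19/3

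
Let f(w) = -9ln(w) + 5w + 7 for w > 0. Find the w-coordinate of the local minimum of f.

f'(w) = -9/w + 5 = 0 gives w = 9/5.
f''(w) = 9/w², which is positive for w > 0, so this is a local minimum.
f(9/5) = -9·ln(9/5) + 9 + 7 ≈ 10.7099.

9/5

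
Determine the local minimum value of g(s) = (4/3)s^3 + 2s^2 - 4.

g'(s) = 4s^2 + 4s = 0 at s = -1, 0.
Second-derivative test with g''(s) = 8s + 4: g''(-1) = -4 < 0 ⇒ local maximum; g''(0) = 4 > 0 ⇒ local minimum.
Thus g has its local minimum at s = 0, with value -4.

-4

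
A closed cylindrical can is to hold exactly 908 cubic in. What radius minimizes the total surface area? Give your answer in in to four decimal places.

With radius r and height h, πr²h = 908 so h = 908/(πr²), and S(r) = 2πr² + 2πrh = 2πr² + 2·908/r.
S'(r) = 4πr − 2·908/r² = 0 ⇒ r³ = 908/(2π), so r ≈ 5.2477 and h = 2r ≈ 10.4954.
S''(r) = 4π + 4·908/r³ > 0, so this is the minimum; S ≈ 519.0850.

5.2477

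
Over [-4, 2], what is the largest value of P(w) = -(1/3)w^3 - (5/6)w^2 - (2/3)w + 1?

35/3

The derivative is -w^2 - (5/3)w - 2/3, which vanishes at w = -1 and w = -2/3.
Evaluating at the critical points and endpoints: P(-4) = 35/3, P(-1) = 7/6, P(-2/3) = 95/81, P(2) = -19/3.
So the maximum is P(-4) = 35/3.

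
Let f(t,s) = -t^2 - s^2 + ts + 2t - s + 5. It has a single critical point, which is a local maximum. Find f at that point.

6

∂f/∂t = -2t + s + 2 = 0 and ∂f/∂s = t - 2s - 1 = 0, so (t, s) = (1, 0).
The Hessian has f_{tt} = -2, f_{ss} = -2, f_{ts} = 1, giving D = 3 > 0 with f_{tt} < 0, so the point is a local maximum.
f(1, 0) = 6.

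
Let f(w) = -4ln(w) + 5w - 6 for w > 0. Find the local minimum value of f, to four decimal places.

f'(w) = -4/w + 5 = 0 gives w = 4/5.
f''(w) = 4/w², which is positive for w > 0, so this is a local minimum.
f(4/5) = -4·ln(4/5) + 4 - 6 ≈ -1.1074.

-1.1074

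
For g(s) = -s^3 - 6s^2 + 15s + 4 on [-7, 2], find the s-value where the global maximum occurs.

Differentiating, g'(s) = -3s^2 - 12s + 15; which vanishes at s = -5 and s = 1.
Compare values at every candidate in [-7, 2]: g(-7) = -52; g(-5) = -96; g(1) = 12; g(2) = 2.
The maximum over the interval is 12, attained at s = 1.

1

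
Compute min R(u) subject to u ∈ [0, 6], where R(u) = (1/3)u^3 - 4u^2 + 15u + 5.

R'(u) = u^2 - 8u + 15, which vanishes at u = 3 and u = 5.
Evaluating at the critical points and endpoints: R(0) = 5; R(3) = 23; R(5) = 65/3; R(6) = 23.
The minimum over the interval is 5, attained at u = 0.

5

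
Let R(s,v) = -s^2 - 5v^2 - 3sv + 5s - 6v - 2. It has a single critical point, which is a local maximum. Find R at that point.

229/11

∂R/∂s = -2s - 3v + 5 = 0 and ∂R/∂v = -3s - 10v - 6 = 0, so (s, v) = (68/11, -27/11).
The Hessian has R_{ss} = -2, R_{vv} = -10, R_{sv} = -3, giving D = 11 > 0 with R_{ss} < 0, so the point is a local maximum.
R(68/11, -27/11) = 229/11.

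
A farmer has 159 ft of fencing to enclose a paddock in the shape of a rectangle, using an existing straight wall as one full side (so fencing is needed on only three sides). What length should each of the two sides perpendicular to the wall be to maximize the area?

159/4

Let the sides perpendicular to the wall have length x and the parallel side y, so 2x + y = 159 and the area is A = xy = x(159 − 2x).
A'(x) = 159 − 4x = 0 gives x = 159/4, and A''(x) = −4 < 0 confirms a maximum.
Then y = 159 − 2·159/4 = 159/2 and A = 25281/8.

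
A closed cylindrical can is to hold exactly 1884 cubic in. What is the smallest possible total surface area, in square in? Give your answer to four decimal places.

With radius r and height h, πr²h = 1884 so h = 1884/(πr²), and S(r) = 2πr² + 2πrh = 2πr² + 2·1884/r.
S'(r) = 4πr − 2·1884/r² = 0 ⇒ r³ = 1884/(2π), so r ≈ 6.6932 and h = 2r ≈ 13.3864.
S''(r) = 4π + 4·1884/r³ > 0, so this is the minimum; S ≈ 844.4394.

844.4394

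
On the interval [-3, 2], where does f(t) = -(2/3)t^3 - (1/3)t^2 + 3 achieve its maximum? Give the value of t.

-3

Differentiating, f'(t) = -2t^2 - (2/3)t; which vanishes at t = -1/3 and t = 0.
Candidates: f(-3) = 18, f(-1/3) = 242/81, f(0) = 3, f(2) = -11/3.
Hence the absolute maximum is 18 at t = -3.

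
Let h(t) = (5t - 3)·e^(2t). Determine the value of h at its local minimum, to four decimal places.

-3.0535

h'(t) = 5·e^(2t) + (5t - 3)·2·e^(2t) = (10t - 1)·e^(2t). Since e^(2t) > 0, the only critical point is t = 1/10.
h''(1/10) has the same sign as 10 > 0, so this is a local minimum.
h(1/10) = (-5/2)·e^(1/5) ≈ -3.0535.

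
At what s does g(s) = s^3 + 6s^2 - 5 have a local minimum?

0

Critical points: g'(s) = 3s^2 + 12s vanishes at s = -4, 0.
g''(s) = 6s + 12. g''(-4) = -12 < 0 ⇒ local maximum; g''(0) = 12 > 0 ⇒ local minimum.
Thus g has its local minimum at s = 0, with value -5.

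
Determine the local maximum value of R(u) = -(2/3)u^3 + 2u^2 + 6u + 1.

19

Critical points: R'(u) = -2u^2 + 4u + 6 vanishes at u = -1, 3.
R''(u) = -4u + 4. R''(-1) = 8 > 0 ⇒ local minimum; R''(3) = -8 < 0 ⇒ local maximum.
Thus R has its local maximum at u = 3, with value 19.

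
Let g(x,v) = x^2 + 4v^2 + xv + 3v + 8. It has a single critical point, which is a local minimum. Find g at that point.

37/5

∂g/∂x = 2x + v = 0 and ∂g/∂v = x + 8v + 3 = 0, so (x, v) = (1/5, -2/5).
The Hessian has g_{xx} = 2, g_{vv} = 8, g_{xv} = 1, giving D = 15 > 0 with g_{xx} > 0, so the point is a local minimum.
g(1/5, -2/5) = 37/5.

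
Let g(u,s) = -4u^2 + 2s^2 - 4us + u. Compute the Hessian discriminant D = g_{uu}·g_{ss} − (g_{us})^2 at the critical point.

-48

∂g/∂u = -8u - 4s + 1 = 0 and ∂g/∂s = -4u + 4s = 0, so (u, s) = (1/12, 1/12).
The Hessian has g_{uu} = -8, g_{ss} = 4, g_{us} = -4, giving D = -48 < 0, so the point is a saddle point.
D = (-8)·(4) − (-4)^2 = -48.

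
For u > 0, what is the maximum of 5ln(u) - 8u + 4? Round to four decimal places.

h'(u) = 5/u − 8 = 0 gives u = 5/8.
h''(u) = -5/u², which is negative for u > 0, so this is a local maximum.
h(5/8) = 5·ln(5/8) - 5 + 4 ≈ -3.3500.

-3.3500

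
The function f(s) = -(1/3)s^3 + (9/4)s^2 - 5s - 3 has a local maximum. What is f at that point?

-319/48

f'(s) = -s^2 + (9/2)s - 5. Setting f'(s) = 0 gives s ∈ {2, 5/2}.
Since f''(s) = -2s + 9/2, we get f''(2) = 1/2 > 0 ⇒ local minimum; f''(5/2) = -1/2 < 0 ⇒ local maximum.
The local maximum is f(5/2) = -319/48.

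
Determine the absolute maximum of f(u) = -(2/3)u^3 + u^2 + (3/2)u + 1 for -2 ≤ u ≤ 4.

22/3

Differentiating, f'(u) = -2u^2 + 2u + 3/2; which vanishes at u = -1/2 and u = 3/2.
Evaluating at the critical points and endpoints: f(-2) = 22/3,  f(-1/2) = 7/12,  f(3/2) = 13/4,  f(4) = -59/3.
The maximum over the interval is 22/3, attained at u = -2.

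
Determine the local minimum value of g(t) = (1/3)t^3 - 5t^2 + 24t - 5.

g'(t) = t^2 - 10t + 24 = 0 at t = 4, 6.
g''(t) = 2t - 10. g''(4) = -2 < 0 ⇒ local maximum; g''(6) = 2 > 0 ⇒ local minimum.
So the local minimum value is g(6) = 31.

31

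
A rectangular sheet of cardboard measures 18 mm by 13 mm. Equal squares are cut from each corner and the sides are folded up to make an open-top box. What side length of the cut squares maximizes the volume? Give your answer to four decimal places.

2.4844

With cut size x, the volume is V(x) = x(18 − 2x)(13 − 2x) for 0 < x < 6.5.
V'(x) = 12x^2 − 124x + 234. Setting V'(x) = 0 gives x ≈ 2.4844 (the root in (0, 6.5)).
V''(x) = 24x − 124 is negative there, so this is the maximum; V ≈ 260.0078.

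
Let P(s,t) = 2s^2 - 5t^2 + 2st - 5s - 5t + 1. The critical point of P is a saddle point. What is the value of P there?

-81/44

∂P/∂s = 4s + 2t - 5 = 0 and ∂P/∂t = 2s - 10t - 5 = 0, so (s, t) = (15/11, -5/22).
The Hessian has P_{ss} = 4, P_{tt} = -10, P_{st} = 2, giving D = -44 < 0, so the point is a saddle point.
P(15/11, -5/22) = -81/44.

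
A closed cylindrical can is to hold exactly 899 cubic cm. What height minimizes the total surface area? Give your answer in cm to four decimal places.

10.4606

With radius r and height h, πr²h = 899 so h = 899/(πr²), and S(r) = 2πr² + 2πrh = 2πr² + 2·899/r.
S'(r) = 4πr − 2·899/r² = 0 ⇒ r³ = 899/(2π), so r ≈ 5.2303 and h = 2r ≈ 10.4606.
S''(r) = 4π + 4·899/r³ > 0, so this is the minimum; S ≈ 515.6492.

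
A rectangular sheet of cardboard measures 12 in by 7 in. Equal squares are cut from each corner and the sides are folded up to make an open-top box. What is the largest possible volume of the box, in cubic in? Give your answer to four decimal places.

54.1109

With cut size x, the volume is V(x) = x(12 − 2x)(7 − 2x) for 0 < x < 3.5.
V'(x) = 12x^2 − 76x + 84. Setting V'(x) = 0 gives x ≈ 1.4266 (the root in (0, 3.5)).
V''(x) = 24x − 76 is negative there, so this is the maximum; V ≈ 54.1109.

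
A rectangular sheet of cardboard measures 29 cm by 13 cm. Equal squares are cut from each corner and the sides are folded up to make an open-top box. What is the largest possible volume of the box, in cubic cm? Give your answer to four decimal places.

With cut size x, the volume is V(x) = x(29 − 2x)(13 − 2x) for 0 < x < 6.5.
V'(x) = 12x^2 − 168x + 377. Setting V'(x) = 0 gives x ≈ 2.8068 (the root in (0, 6.5)).
V''(x) = 24x − 168 is negative there, so this is the maximum; V ≈ 484.8503.

484.8503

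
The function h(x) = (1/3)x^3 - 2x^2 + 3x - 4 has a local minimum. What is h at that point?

h'(x) = x^2 - 4x + 3. Setting h'(x) = 0 gives x ∈ {1, 3}.
Second-derivative test with h''(x) = 2x - 4: h''(1) = -2 < 0 ⇒ local maximum; h''(3) = 2 > 0 ⇒ local minimum.
So the local minimum value is h(3) = -4.

-4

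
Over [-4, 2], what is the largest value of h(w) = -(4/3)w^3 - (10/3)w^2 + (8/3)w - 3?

55/3

Differentiating, h'(w) = -4w^2 - (20/3)w + 8/3; which vanishes at w = -2 and w = 1/3.
Compare values at every candidate in [-4, 2]: h(-4) = 55/3,  h(-2) = -11,  h(1/3) = -205/81,  h(2) = -65/3.
Hence the absolute maximum is 55/3 at w = -4.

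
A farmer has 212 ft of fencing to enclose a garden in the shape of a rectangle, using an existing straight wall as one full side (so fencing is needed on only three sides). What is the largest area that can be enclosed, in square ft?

5618

Let the sides perpendicular to the wall have length x and the parallel side y, so 2x + y = 212 and the area is A = xy = x(212 − 2x).
A'(x) = 212 − 4x = 0 gives x = 53, and A''(x) = −4 < 0 confirms a maximum.
Then y = 212 − 2·53 = 106 and A = 5618.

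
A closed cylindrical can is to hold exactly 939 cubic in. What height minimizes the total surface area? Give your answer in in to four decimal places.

10.6135

With radius r and height h, πr²h = 939 so h = 939/(πr²), and S(r) = 2πr² + 2πrh = 2πr² + 2·939/r.
S'(r) = 4πr − 2·939/r² = 0 ⇒ r³ = 939/(2π), so r ≈ 5.3067 and h = 2r ≈ 10.6135.
S''(r) = 4π + 4·939/r³ > 0, so this is the minimum; S ≈ 530.8334.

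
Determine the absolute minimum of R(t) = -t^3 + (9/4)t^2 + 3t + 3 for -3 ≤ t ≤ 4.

The derivative is -3t^2 + (9/2)t + 3, which vanishes at t = -1/2 and t = 2.
Evaluating at the critical points and endpoints: R(-3) = 165/4,  R(-1/2) = 35/16,  R(2) = 10,  R(4) = -13.
So the minimum is R(4) = -13.

-13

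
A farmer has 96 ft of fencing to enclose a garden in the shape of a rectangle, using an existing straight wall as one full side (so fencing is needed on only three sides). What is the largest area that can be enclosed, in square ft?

Let the sides perpendicular to the wall have length x and the parallel side y, so 2x + y = 96 and the area is A = xy = x(96 − 2x).
A'(x) = 96 − 4x = 0 gives x = 24, and A''(x) = −4 < 0 confirms a maximum.
Then y = 96 − 2·24 = 48 and A = 1152.

1152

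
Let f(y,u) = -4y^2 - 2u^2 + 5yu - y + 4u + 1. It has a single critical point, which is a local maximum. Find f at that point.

∂f/∂y = -8y + 5u - 1 = 0 and ∂f/∂u = 5y - 4u + 4 = 0, so (y, u) = (16/7, 27/7).
The Hessian has f_{yy} = -8, f_{uu} = -4, f_{yu} = 5, giving D = 7 > 0 with f_{yy} < 0, so the point is a local maximum.
f(16/7, 27/7) = 53/7.

53/7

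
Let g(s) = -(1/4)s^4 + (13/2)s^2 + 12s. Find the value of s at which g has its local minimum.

-1

g'(s) = -s^3 + 13s + 12 = 0 at s = -3, -1, 4.
g''(s) = -3s^2 + 13. g''(-3) = -14 < 0 ⇒ local maximum; g''(-1) = 10 > 0 ⇒ local minimum; g''(4) = -35 < 0 ⇒ local maximum.
Thus g has its local minimum at s = -1, with value -23/4.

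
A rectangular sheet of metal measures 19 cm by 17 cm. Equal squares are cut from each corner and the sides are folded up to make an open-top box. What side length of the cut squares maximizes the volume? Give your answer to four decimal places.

With cut size x, the volume is V(x) = x(19 − 2x)(17 − 2x) for 0 < x < 8.5.
V'(x) = 12x^2 − 144x + 323. Setting V'(x) = 0 gives x ≈ 2.9861 (the root in (0, 8.5)).
V''(x) = 24x − 144 is negative there, so this is the maximum; V ≈ 429.0069.

2.9861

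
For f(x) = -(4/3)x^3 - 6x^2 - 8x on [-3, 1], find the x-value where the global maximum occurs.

-3

Differentiating, f'(x) = -4x^2 - 12x - 8; which vanishes at x = -2 and x = -1.
Evaluating at the critical points and endpoints: f(-3) = 6, f(-2) = 8/3, f(-1) = 10/3, f(1) = -46/3.
So the maximum is f(-3) = 6.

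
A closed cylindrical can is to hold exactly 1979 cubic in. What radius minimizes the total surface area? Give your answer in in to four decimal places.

With radius r and height h, πr²h = 1979 so h = 1979/(πr²), and S(r) = 2πr² + 2πrh = 2πr² + 2·1979/r.
S'(r) = 4πr − 2·1979/r² = 0 ⇒ r³ = 1979/(2π), so r ≈ 6.8039 and h = 2r ≈ 13.6077.
S''(r) = 4π + 4·1979/r³ > 0, so this is the minimum; S ≈ 872.5930.

6.8039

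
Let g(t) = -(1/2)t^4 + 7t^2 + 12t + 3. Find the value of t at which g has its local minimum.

Critical points: g'(t) = -2t^3 + 14t + 12 vanishes at t = -2, -1, 3.
Since g''(t) = -6t^2 + 14, we get g''(-2) = -10 < 0 ⇒ local maximum; g''(-1) = 8 > 0 ⇒ local minimum; g''(3) = -40 < 0 ⇒ local maximum.
So the local minimum value is g(-1) = -5/2.

-1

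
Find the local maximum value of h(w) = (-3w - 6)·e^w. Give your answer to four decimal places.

Differentiating with the product rule gives h'(w) = (-3w - 9)·e^w. Since e^w > 0, the only critical point is w = -3.
h''(-3) has the same sign as -3 < 0, so this is a local maximum.
h(-3) = (3)·e^(-3) ≈ 0.1494.

0.1494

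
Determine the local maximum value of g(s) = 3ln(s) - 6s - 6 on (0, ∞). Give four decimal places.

g'(s) = 3/s − 6 = 0 gives s = 1/2.
g''(s) = -3/s², which is negative for s > 0, so this is a local maximum.
g(1/2) = 3·ln(1/2) - 3 - 6 ≈ -11.0794.

-11.0794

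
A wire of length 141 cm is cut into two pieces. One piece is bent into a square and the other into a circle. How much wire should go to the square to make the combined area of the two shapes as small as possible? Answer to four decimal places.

Let x be the length used for the square. Square side x/4; circle radius (141−x)/(2π).
A(x) = (x/4)² + π·((141−x)/(2π))² = x²/16 + (141−x)²/(4π) for 0 ≤ x ≤ 141. A'(x) = x/8 − (141−x)/(2π) = 0 gives x = 4·141/(π+4) ≈ 78.9740.
A'' = 1/8 + 1/(2π) > 0, so this gives the minimum combined area; x ≈ 78.9740 cm to the square.

78.9740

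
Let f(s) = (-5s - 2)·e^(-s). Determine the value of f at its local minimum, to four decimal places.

f'(s) = (-5)·e^(-s) + (-5s - 2)·(-1)·e^(-s) = (5s - 3)·e^(-s). Since e^(-s) > 0, the only critical point is s = 3/5.
f''(3/5) has the same sign as 5 > 0, so this is a local minimum.
f(3/5) = (-5)·e^(-3/5) ≈ -2.7441.

-2.7441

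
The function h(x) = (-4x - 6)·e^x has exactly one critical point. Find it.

-5/2

By the product rule, h'(x) = (-4x - 10)·e^x. Since e^x > 0, the only critical point is x = -5/2.
h''(-5/2) has the same sign as -4 < 0, so this is a local maximum.
h(-5/2) = (4)·e^(-5/2) ≈ 0.3283.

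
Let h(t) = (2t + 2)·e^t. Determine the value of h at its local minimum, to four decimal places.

By the product rule, h'(t) = (2t + 4)·e^t. Since e^t > 0, the only critical point is t = -2.
h''(-2) has the same sign as 2 > 0, so this is a local minimum.
h(-2) = (-2)·e^(-2) ≈ -0.2707.

-0.2707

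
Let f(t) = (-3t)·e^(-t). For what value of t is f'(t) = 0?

1

Differentiating with the product rule gives f'(t) = (3t - 3)·e^(-t). Since e^(-t) > 0, the only critical point is t = 1.
f''(1) has the same sign as 3 > 0, so this is a local minimum.
f(1) = (-3)·e^(-1) ≈ -1.1036.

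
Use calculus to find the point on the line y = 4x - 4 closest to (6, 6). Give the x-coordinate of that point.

46/17

Minimize D(x)^2 = (x - 6)^2 + (4x - 10)^2.
d/dx[D^2] = 2(x - 6) + 2·4·(4x - 10) = 0 ⇒ x = 46/17.
Then y = 116/17 and the distance is √(196/17) ≈ 3.3955.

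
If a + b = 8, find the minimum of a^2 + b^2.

With a + b = 8, a^2 + b^2 = a^2 + (8 − a)^2.
The derivative 2a − 2(8 − a) = 4a − 16 vanishes at a = 4; second derivative 4 > 0, a minimum.
The minimum is 2·(4)^2 = 32.

32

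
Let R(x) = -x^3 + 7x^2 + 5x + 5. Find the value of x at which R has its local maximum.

5

R'(x) = -3x^2 + 14x + 5. Setting R'(x) = 0 gives x ∈ {-1/3, 5}.
Since R''(x) = -6x + 14, we get R''(-1/3) = 16 > 0 ⇒ local minimum; R''(5) = -16 < 0 ⇒ local maximum.
The local maximum is R(5) = 80.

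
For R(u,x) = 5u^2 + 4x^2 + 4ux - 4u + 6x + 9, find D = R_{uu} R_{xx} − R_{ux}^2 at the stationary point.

∂R/∂u = 10u + 4x - 4 = 0 and ∂R/∂x = 4u + 8x + 6 = 0, so (u, x) = (7/8, -19/16).
The Hessian has R_{uu} = 10, R_{xx} = 8, R_{ux} = 4, giving D = 64 > 0 with R_{uu} > 0, so the point is a local minimum.
D = (10)·(8) − (4)^2 = 64.

64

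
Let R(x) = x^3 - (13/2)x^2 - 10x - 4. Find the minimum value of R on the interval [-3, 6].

-183/2

Differentiating, R'(x) = 3x^2 - 13x - 10; which vanishes at x = -2/3 and x = 5.
Candidates: R(-3) = -119/2; R(-2/3) = -14/27; R(5) = -183/2; R(6) = -82.
Hence the absolute minimum is -183/2 at x = 5.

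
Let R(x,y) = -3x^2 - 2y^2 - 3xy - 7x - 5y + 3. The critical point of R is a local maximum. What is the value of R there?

113/15

∂R/∂x = -6x - 3y - 7 = 0 and ∂R/∂y = -3x - 4y - 5 = 0, so (x, y) = (-13/15, -3/5).
The Hessian has R_{xx} = -6, R_{yy} = -4, R_{xy} = -3, giving D = 15 > 0 with R_{xx} < 0, so the point is a local maximum.
R(-13/15, -3/5) = 113/15.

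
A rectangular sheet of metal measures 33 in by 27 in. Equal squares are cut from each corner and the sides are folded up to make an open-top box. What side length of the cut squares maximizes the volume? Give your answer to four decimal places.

4.9256

With cut size x, the volume is V(x) = x(33 − 2x)(27 − 2x) for 0 < x < 13.5.
V'(x) = 12x^2 − 240x + 891. Setting V'(x) = 0 gives x ≈ 4.9256 (the root in (0, 13.5)).
V''(x) = 24x − 240 is negative there, so this is the maximum; V ≈ 1955.3358.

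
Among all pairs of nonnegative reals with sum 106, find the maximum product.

2809

With x + y = 106, the product is P(x) = x(106 − x).
P'(x) = 106 − 2x = 0 gives x = 53; P'' = −2 < 0, so this is the maximum.
P = 53·53 = 2809.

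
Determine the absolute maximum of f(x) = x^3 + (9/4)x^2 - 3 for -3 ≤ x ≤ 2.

14

Differentiating, f'(x) = 3x^2 + (9/2)x; which vanishes at x = -3/2 and x = 0.
Compare values at every candidate in [-3, 2]: f(-3) = -39/4,  f(-3/2) = -21/16,  f(0) = -3,  f(2) = 14.
The maximum over the interval is 14, attained at x = 2.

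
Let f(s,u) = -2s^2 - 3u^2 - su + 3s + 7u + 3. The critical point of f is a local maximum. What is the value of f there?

∂f/∂s = -4s - u + 3 = 0 and ∂f/∂u = -s - 6u + 7 = 0, so (s, u) = (11/23, 25/23).
The Hessian has f_{ss} = -4, f_{uu} = -6, f_{su} = -1, giving D = 23 > 0 with f_{ss} < 0, so the point is a local maximum.
f(11/23, 25/23) = 173/23.

173/23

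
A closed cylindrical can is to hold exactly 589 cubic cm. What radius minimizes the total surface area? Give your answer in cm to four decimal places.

4.5427

With radius r and height h, πr²h = 589 so h = 589/(πr²), and S(r) = 2πr² + 2πrh = 2πr² + 2·589/r.
S'(r) = 4πr − 2·589/r² = 0 ⇒ r³ = 589/(2π), so r ≈ 4.5427 and h = 2r ≈ 9.0854.
S''(r) = 4π + 4·589/r³ > 0, so this is the minimum; S ≈ 388.9777.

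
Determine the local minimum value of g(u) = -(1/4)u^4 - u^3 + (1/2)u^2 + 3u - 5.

-27/4

Critical points: g'(u) = -u^3 - 3u^2 + u + 3 vanishes at u = -3, -1, 1.
Since g''(u) = -3u^2 - 6u + 1, we get g''(-3) = -8 < 0 ⇒ local maximum; g''(-1) = 4 > 0 ⇒ local minimum; g''(1) = -8 < 0 ⇒ local maximum.
The local minimum is g(-1) = -27/4.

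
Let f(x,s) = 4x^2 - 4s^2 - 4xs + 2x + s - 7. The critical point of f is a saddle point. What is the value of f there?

∂f/∂x = 8x - 4s + 2 = 0 and ∂f/∂s = -4x - 8s + 1 = 0, so (x, s) = (-3/20, 1/5).
The Hessian has f_{xx} = 8, f_{ss} = -8, f_{xs} = -4, giving D = -80 < 0, so the point is a saddle point.
f(-3/20, 1/5) = -141/20.

-141/20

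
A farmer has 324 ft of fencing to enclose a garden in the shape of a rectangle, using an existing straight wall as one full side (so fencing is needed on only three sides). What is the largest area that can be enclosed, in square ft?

13122

Let the sides perpendicular to the wall have length x and the parallel side y, so 2x + y = 324 and the area is A = xy = x(324 − 2x).
A'(x) = 324 − 4x = 0 gives x = 81, and A''(x) = −4 < 0 confirms a maximum.
Then y = 324 − 2·81 = 162 and A = 13122.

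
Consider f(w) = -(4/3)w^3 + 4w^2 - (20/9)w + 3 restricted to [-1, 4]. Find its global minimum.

-245/9

f'(w) = -4w^2 + 8w - 20/9, which vanishes at w = 1/3 and w = 5/3.
Candidates: f(-1) = 95/9,  f(1/3) = 215/81,  f(5/3) = 343/81,  f(4) = -245/9.
Hence the absolute minimum is -245/9 at w = 4.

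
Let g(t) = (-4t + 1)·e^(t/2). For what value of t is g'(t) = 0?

By the product rule, g'(t) = (-2t - 7/2)·e^(t/2). Since e^(t/2) > 0, the only critical point is t = -7/4.
g''(-7/4) has the same sign as -2 < 0, so this is a local maximum.
g(-7/4) = (8)·e^(-7/8) ≈ 3.3349.

-7/4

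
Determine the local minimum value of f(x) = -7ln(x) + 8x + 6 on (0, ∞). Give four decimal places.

13.9347

f'(x) = -7/x + 8 = 0 gives x = 7/8.
f''(x) = 7/x², which is positive for x > 0, so this is a local minimum.
f(7/8) = -7·ln(7/8) + 7 + 6 ≈ 13.9347.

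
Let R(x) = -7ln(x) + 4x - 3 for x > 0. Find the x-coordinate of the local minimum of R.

R'(x) = -7/x + 4 = 0 gives x = 7/4.
R''(x) = 7/x², which is positive for x > 0, so this is a local minimum.
R(7/4) = -7·ln(7/4) + 7 - 3 ≈ 0.0827.

7/4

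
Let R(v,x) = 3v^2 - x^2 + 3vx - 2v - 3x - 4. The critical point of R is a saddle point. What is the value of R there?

∂R/∂v = 6v + 3x - 2 = 0 and ∂R/∂x = 3v - 2x - 3 = 0, so (v, x) = (13/21, -4/7).
The Hessian has R_{vv} = 6, R_{xx} = -2, R_{vx} = 3, giving D = -21 < 0, so the point is a saddle point.
R(13/21, -4/7) = -79/21.

-79/21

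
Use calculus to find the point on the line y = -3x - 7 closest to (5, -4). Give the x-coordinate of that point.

-2/5

Minimize D(x)^2 = (x - 5)^2 + (-3x - 3)^2.
d/dx[D^2] = 2(x - 5) + 2·(-3)·(-3x - 3) = 0 ⇒ x = -2/5.
Then y = -29/5 and the distance is √(162/5) ≈ 5.6921.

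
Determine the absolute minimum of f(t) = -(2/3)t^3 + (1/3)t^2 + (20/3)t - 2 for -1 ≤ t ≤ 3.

f'(t) = -2t^2 + (2/3)t + 20/3, whose only zero in [-1, 3] is t = 2.
Evaluating at the critical points and endpoints: f(-1) = -23/3,  f(2) = 22/3,  f(3) = 3.
The minimum over the interval is -23/3, attained at t = -1.

-23/3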